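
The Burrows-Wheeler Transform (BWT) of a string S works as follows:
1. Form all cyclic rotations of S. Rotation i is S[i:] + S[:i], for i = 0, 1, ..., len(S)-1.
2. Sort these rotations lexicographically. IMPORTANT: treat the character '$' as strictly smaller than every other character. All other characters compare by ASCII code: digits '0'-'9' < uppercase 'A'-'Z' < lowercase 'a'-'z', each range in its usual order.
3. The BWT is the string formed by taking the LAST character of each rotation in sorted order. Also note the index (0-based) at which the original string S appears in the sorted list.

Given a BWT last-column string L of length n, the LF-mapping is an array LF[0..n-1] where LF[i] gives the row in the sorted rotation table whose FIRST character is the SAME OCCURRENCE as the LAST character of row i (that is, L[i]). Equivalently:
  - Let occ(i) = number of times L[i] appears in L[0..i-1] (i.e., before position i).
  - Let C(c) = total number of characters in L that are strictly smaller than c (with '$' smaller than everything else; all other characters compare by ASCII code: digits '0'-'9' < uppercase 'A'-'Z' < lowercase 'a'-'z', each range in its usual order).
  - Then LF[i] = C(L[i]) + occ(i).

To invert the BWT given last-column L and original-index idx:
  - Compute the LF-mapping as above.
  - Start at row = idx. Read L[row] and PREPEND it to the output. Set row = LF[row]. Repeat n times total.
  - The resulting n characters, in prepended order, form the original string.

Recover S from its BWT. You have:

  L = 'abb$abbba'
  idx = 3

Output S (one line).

LF mapping: 1 4 5 0 2 6 7 8 3
Walk LF starting at row 3, prepending L[row]:
  step 1: row=3, L[3]='$', prepend. Next row=LF[3]=0
  step 2: row=0, L[0]='a', prepend. Next row=LF[0]=1
  step 3: row=1, L[1]='b', prepend. Next row=LF[1]=4
  step 4: row=4, L[4]='a', prepend. Next row=LF[4]=2
  step 5: row=2, L[2]='b', prepend. Next row=LF[2]=5
  step 6: row=5, L[5]='b', prepend. Next row=LF[5]=6
  step 7: row=6, L[6]='b', prepend. Next row=LF[6]=7
  step 8: row=7, L[7]='b', prepend. Next row=LF[7]=8
  step 9: row=8, L[8]='a', prepend. Next row=LF[8]=3
Reversed output: abbbbaba$

Answer: abbbbaba$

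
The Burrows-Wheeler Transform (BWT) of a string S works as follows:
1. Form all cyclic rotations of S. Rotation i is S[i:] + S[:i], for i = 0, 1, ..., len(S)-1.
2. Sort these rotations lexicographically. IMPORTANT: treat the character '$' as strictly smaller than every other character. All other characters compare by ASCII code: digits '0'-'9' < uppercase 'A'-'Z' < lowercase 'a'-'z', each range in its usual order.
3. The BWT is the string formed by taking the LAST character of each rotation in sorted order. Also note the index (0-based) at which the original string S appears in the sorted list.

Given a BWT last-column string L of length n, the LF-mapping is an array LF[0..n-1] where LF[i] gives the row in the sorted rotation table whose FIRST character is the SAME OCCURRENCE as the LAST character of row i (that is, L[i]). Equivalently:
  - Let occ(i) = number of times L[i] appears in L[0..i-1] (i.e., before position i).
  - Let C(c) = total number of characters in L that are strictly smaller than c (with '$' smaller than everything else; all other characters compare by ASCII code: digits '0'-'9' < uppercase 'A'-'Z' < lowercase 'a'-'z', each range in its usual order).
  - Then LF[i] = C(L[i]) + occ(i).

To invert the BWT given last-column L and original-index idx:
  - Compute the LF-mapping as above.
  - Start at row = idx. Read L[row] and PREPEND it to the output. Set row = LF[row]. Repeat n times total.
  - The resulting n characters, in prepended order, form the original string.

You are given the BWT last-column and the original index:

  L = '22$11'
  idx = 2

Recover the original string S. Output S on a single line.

LF mapping: 3 4 0 1 2
Walk LF starting at row 2, prepending L[row]:
  step 1: row=2, L[2]='$', prepend. Next row=LF[2]=0
  step 2: row=0, L[0]='2', prepend. Next row=LF[0]=3
  step 3: row=3, L[3]='1', prepend. Next row=LF[3]=1
  step 4: row=1, L[1]='2', prepend. Next row=LF[1]=4
  step 5: row=4, L[4]='1', prepend. Next row=LF[4]=2
Reversed output: 1212$

Answer: 1212$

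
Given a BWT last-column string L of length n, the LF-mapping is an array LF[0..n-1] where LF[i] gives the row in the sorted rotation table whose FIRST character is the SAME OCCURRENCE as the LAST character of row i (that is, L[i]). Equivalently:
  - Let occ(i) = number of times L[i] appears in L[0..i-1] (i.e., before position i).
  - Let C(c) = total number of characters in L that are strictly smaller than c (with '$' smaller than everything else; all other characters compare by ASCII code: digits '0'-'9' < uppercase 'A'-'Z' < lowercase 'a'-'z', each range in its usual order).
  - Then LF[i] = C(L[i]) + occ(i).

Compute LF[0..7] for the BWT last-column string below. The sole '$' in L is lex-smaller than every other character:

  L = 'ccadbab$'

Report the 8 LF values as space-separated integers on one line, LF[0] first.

Answer: 5 6 1 7 3 2 4 0

Derivation:
Char counts: '$':1, 'a':2, 'b':2, 'c':2, 'd':1
C (first-col start): C('$')=0, C('a')=1, C('b')=3, C('c')=5, C('d')=7
L[0]='c': occ=0, LF[0]=C('c')+0=5+0=5
L[1]='c': occ=1, LF[1]=C('c')+1=5+1=6
L[2]='a': occ=0, LF[2]=C('a')+0=1+0=1
L[3]='d': occ=0, LF[3]=C('d')+0=7+0=7
L[4]='b': occ=0, LF[4]=C('b')+0=3+0=3
L[5]='a': occ=1, LF[5]=C('a')+1=1+1=2
L[6]='b': occ=1, LF[6]=C('b')+1=3+1=4
L[7]='$': occ=0, LF[7]=C('$')+0=0+0=0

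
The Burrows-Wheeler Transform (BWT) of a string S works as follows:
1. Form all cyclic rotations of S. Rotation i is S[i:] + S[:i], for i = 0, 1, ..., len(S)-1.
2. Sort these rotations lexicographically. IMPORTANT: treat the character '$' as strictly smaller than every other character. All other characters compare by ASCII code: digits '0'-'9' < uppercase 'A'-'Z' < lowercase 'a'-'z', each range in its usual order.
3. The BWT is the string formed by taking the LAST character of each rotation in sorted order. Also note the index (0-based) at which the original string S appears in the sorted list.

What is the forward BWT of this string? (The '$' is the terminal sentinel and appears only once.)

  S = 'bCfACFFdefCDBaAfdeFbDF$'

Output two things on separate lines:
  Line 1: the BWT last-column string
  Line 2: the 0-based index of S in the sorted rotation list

Answer: FfaDfAbCbDCeFB$FfFddCeA
14

Derivation:
All 23 rotations (rotation i = S[i:]+S[:i]):
  rot[0] = bCfACFFdefCDBaAfdeFbDF$
  rot[1] = CfACFFdefCDBaAfdeFbDF$b
  rot[2] = fACFFdefCDBaAfdeFbDF$bC
  rot[3] = ACFFdefCDBaAfdeFbDF$bCf
  rot[4] = CFFdefCDBaAfdeFbDF$bCfA
  rot[5] = FFdefCDBaAfdeFbDF$bCfAC
  rot[6] = FdefCDBaAfdeFbDF$bCfACF
  rot[7] = defCDBaAfdeFbDF$bCfACFF
  rot[8] = efCDBaAfdeFbDF$bCfACFFd
  rot[9] = fCDBaAfdeFbDF$bCfACFFde
  rot[10] = CDBaAfdeFbDF$bCfACFFdef
  rot[11] = DBaAfdeFbDF$bCfACFFdefC
  rot[12] = BaAfdeFbDF$bCfACFFdefCD
  rot[13] = aAfdeFbDF$bCfACFFdefCDB
  rot[14] = AfdeFbDF$bCfACFFdefCDBa
  rot[15] = fdeFbDF$bCfACFFdefCDBaA
  rot[16] = deFbDF$bCfACFFdefCDBaAf
  rot[17] = eFbDF$bCfACFFdefCDBaAfd
  rot[18] = FbDF$bCfACFFdefCDBaAfde
  rot[19] = bDF$bCfACFFdefCDBaAfdeF
  rot[20] = DF$bCfACFFdefCDBaAfdeFb
  rot[21] = F$bCfACFFdefCDBaAfdeFbD
  rot[22] = $bCfACFFdefCDBaAfdeFbDF
Sorted (with $ < everything):
  sorted[0] = $bCfACFFdefCDBaAfdeFbDF  (last char: 'F')
  sorted[1] = ACFFdefCDBaAfdeFbDF$bCf  (last char: 'f')
  sorted[2] = AfdeFbDF$bCfACFFdefCDBa  (last char: 'a')
  sorted[3] = BaAfdeFbDF$bCfACFFdefCD  (last char: 'D')
  sorted[4] = CDBaAfdeFbDF$bCfACFFdef  (last char: 'f')
  sorted[5] = CFFdefCDBaAfdeFbDF$bCfA  (last char: 'A')
  sorted[6] = CfACFFdefCDBaAfdeFbDF$b  (last char: 'b')
  sorted[7] = DBaAfdeFbDF$bCfACFFdefC  (last char: 'C')
  sorted[8] = DF$bCfACFFdefCDBaAfdeFb  (last char: 'b')
  sorted[9] = F$bCfACFFdefCDBaAfdeFbD  (last char: 'D')
  sorted[10] = FFdefCDBaAfdeFbDF$bCfAC  (last char: 'C')
  sorted[11] = FbDF$bCfACFFdefCDBaAfde  (last char: 'e')
  sorted[12] = FdefCDBaAfdeFbDF$bCfACF  (last char: 'F')
  sorted[13] = aAfdeFbDF$bCfACFFdefCDB  (last char: 'B')
  sorted[14] = bCfACFFdefCDBaAfdeFbDF$  (last char: '$')
  sorted[15] = bDF$bCfACFFdefCDBaAfdeF  (last char: 'F')
  sorted[16] = deFbDF$bCfACFFdefCDBaAf  (last char: 'f')
  sorted[17] = defCDBaAfdeFbDF$bCfACFF  (last char: 'F')
  sorted[18] = eFbDF$bCfACFFdefCDBaAfd  (last char: 'd')
  sorted[19] = efCDBaAfdeFbDF$bCfACFFd  (last char: 'd')
  sorted[20] = fACFFdefCDBaAfdeFbDF$bC  (last char: 'C')
  sorted[21] = fCDBaAfdeFbDF$bCfACFFde  (last char: 'e')
  sorted[22] = fdeFbDF$bCfACFFdefCDBaA  (last char: 'A')
Last column: FfaDfAbCbDCeFB$FfFddCeA
Original string S is at sorted index 14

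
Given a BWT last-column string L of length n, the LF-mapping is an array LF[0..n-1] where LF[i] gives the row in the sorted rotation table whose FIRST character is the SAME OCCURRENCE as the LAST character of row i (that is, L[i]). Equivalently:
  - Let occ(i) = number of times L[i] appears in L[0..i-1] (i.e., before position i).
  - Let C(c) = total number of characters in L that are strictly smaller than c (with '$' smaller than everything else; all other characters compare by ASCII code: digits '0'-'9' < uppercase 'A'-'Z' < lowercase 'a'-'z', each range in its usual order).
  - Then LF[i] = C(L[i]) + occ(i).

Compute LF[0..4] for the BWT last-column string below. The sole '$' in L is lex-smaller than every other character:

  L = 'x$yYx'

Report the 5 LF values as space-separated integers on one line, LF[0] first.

Char counts: '$':1, 'Y':1, 'x':2, 'y':1
C (first-col start): C('$')=0, C('Y')=1, C('x')=2, C('y')=4
L[0]='x': occ=0, LF[0]=C('x')+0=2+0=2
L[1]='$': occ=0, LF[1]=C('$')+0=0+0=0
L[2]='y': occ=0, LF[2]=C('y')+0=4+0=4
L[3]='Y': occ=0, LF[3]=C('Y')+0=1+0=1
L[4]='x': occ=1, LF[4]=C('x')+1=2+1=3

Answer: 2 0 4 1 3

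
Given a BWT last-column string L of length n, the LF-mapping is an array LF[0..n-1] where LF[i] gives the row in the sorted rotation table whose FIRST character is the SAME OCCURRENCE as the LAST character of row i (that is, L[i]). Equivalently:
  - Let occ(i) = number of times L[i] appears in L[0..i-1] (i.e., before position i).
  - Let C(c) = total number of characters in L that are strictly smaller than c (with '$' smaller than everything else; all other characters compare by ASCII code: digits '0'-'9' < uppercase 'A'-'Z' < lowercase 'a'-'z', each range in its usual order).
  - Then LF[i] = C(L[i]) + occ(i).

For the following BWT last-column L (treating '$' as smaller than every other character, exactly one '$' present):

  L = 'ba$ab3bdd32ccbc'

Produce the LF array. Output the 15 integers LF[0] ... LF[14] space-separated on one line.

Char counts: '$':1, '2':1, '3':2, 'a':2, 'b':4, 'c':3, 'd':2
C (first-col start): C('$')=0, C('2')=1, C('3')=2, C('a')=4, C('b')=6, C('c')=10, C('d')=13
L[0]='b': occ=0, LF[0]=C('b')+0=6+0=6
L[1]='a': occ=0, LF[1]=C('a')+0=4+0=4
L[2]='$': occ=0, LF[2]=C('$')+0=0+0=0
L[3]='a': occ=1, LF[3]=C('a')+1=4+1=5
L[4]='b': occ=1, LF[4]=C('b')+1=6+1=7
L[5]='3': occ=0, LF[5]=C('3')+0=2+0=2
L[6]='b': occ=2, LF[6]=C('b')+2=6+2=8
L[7]='d': occ=0, LF[7]=C('d')+0=13+0=13
L[8]='d': occ=1, LF[8]=C('d')+1=13+1=14
L[9]='3': occ=1, LF[9]=C('3')+1=2+1=3
L[10]='2': occ=0, LF[10]=C('2')+0=1+0=1
L[11]='c': occ=0, LF[11]=C('c')+0=10+0=10
L[12]='c': occ=1, LF[12]=C('c')+1=10+1=11
L[13]='b': occ=3, LF[13]=C('b')+3=6+3=9
L[14]='c': occ=2, LF[14]=C('c')+2=10+2=12

Answer: 6 4 0 5 7 2 8 13 14 3 1 10 11 9 12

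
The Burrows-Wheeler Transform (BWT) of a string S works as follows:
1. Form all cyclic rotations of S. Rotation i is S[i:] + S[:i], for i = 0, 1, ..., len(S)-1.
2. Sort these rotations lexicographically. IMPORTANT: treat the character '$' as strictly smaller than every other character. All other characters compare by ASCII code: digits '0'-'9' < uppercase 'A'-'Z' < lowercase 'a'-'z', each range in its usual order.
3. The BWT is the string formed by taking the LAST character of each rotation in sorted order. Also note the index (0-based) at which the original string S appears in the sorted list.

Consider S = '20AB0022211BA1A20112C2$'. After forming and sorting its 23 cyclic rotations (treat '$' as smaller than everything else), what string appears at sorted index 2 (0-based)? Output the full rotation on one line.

All 23 rotations (rotation i = S[i:]+S[:i]):
  rot[0] = 20AB0022211BA1A20112C2$
  rot[1] = 0AB0022211BA1A20112C2$2
  rot[2] = AB0022211BA1A20112C2$20
  rot[3] = B0022211BA1A20112C2$20A
  rot[4] = 0022211BA1A20112C2$20AB
  rot[5] = 022211BA1A20112C2$20AB0
  rot[6] = 22211BA1A20112C2$20AB00
  rot[7] = 2211BA1A20112C2$20AB002
  rot[8] = 211BA1A20112C2$20AB0022
  rot[9] = 11BA1A20112C2$20AB00222
  rot[10] = 1BA1A20112C2$20AB002221
  rot[11] = BA1A20112C2$20AB0022211
  rot[12] = A1A20112C2$20AB0022211B
  rot[13] = 1A20112C2$20AB0022211BA
  rot[14] = A20112C2$20AB0022211BA1
  rot[15] = 20112C2$20AB0022211BA1A
  rot[16] = 0112C2$20AB0022211BA1A2
  rot[17] = 112C2$20AB0022211BA1A20
  rot[18] = 12C2$20AB0022211BA1A201
  rot[19] = 2C2$20AB0022211BA1A2011
  rot[20] = C2$20AB0022211BA1A20112
  rot[21] = 2$20AB0022211BA1A20112C
  rot[22] = $20AB0022211BA1A20112C2
Sorted (with $ < everything):
  sorted[0] = $20AB0022211BA1A20112C2
  sorted[1] = 0022211BA1A20112C2$20AB
  sorted[2] = 0112C2$20AB0022211BA1A2
  sorted[3] = 022211BA1A20112C2$20AB0
  sorted[4] = 0AB0022211BA1A20112C2$2
  sorted[5] = 112C2$20AB0022211BA1A20
  sorted[6] = 11BA1A20112C2$20AB00222
  sorted[7] = 12C2$20AB0022211BA1A201
  sorted[8] = 1A20112C2$20AB0022211BA
  sorted[9] = 1BA1A20112C2$20AB002221
  sorted[10] = 2$20AB0022211BA1A20112C
  sorted[11] = 20112C2$20AB0022211BA1A
  sorted[12] = 20AB0022211BA1A20112C2$
  sorted[13] = 211BA1A20112C2$20AB0022
  sorted[14] = 2211BA1A20112C2$20AB002
  sorted[15] = 22211BA1A20112C2$20AB00
  sorted[16] = 2C2$20AB0022211BA1A2011
  sorted[17] = A1A20112C2$20AB0022211B
  sorted[18] = A20112C2$20AB0022211BA1
  sorted[19] = AB0022211BA1A20112C2$20
  sorted[20] = B0022211BA1A20112C2$20A
  sorted[21] = BA1A20112C2$20AB0022211
  sorted[22] = C2$20AB0022211BA1A20112
sorted[2] = 0112C2$20AB0022211BA1A2

Answer: 0112C2$20AB0022211BA1A2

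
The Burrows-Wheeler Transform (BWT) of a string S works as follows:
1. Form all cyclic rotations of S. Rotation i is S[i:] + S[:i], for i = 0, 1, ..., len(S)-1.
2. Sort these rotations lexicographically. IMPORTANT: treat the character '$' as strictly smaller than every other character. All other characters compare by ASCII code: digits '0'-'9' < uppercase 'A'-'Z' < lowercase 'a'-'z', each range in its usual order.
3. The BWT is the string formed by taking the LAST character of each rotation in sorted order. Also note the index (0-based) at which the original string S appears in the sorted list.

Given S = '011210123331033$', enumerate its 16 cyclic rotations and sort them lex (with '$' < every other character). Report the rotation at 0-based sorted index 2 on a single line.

Answer: 0123331033$01121

Derivation:
All 16 rotations (rotation i = S[i:]+S[:i]):
  rot[0] = 011210123331033$
  rot[1] = 11210123331033$0
  rot[2] = 1210123331033$01
  rot[3] = 210123331033$011
  rot[4] = 10123331033$0112
  rot[5] = 0123331033$01121
  rot[6] = 123331033$011210
  rot[7] = 23331033$0112101
  rot[8] = 3331033$01121012
  rot[9] = 331033$011210123
  rot[10] = 31033$0112101233
  rot[11] = 1033$01121012333
  rot[12] = 033$011210123331
  rot[13] = 33$0112101233310
  rot[14] = 3$01121012333103
  rot[15] = $011210123331033
Sorted (with $ < everything):
  sorted[0] = $011210123331033
  sorted[1] = 011210123331033$
  sorted[2] = 0123331033$01121
  sorted[3] = 033$011210123331
  sorted[4] = 10123331033$0112
  sorted[5] = 1033$01121012333
  sorted[6] = 11210123331033$0
  sorted[7] = 1210123331033$01
  sorted[8] = 123331033$011210
  sorted[9] = 210123331033$011
  sorted[10] = 23331033$0112101
  sorted[11] = 3$01121012333103
  sorted[12] = 31033$0112101233
  sorted[13] = 33$0112101233310
  sorted[14] = 331033$011210123
  sorted[15] = 3331033$01121012
sorted[2] = 0123331033$01121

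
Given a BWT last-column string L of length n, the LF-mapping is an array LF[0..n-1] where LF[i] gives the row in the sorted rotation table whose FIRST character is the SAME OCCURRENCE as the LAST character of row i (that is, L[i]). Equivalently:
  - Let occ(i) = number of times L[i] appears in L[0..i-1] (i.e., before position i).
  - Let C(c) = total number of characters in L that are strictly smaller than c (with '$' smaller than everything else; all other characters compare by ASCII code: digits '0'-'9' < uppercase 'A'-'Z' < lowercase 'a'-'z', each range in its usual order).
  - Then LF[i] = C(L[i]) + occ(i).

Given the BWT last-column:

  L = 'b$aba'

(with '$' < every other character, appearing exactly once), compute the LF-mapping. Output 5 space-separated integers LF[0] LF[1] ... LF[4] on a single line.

Char counts: '$':1, 'a':2, 'b':2
C (first-col start): C('$')=0, C('a')=1, C('b')=3
L[0]='b': occ=0, LF[0]=C('b')+0=3+0=3
L[1]='$': occ=0, LF[1]=C('$')+0=0+0=0
L[2]='a': occ=0, LF[2]=C('a')+0=1+0=1
L[3]='b': occ=1, LF[3]=C('b')+1=3+1=4
L[4]='a': occ=1, LF[4]=C('a')+1=1+1=2

Answer: 3 0 1 4 2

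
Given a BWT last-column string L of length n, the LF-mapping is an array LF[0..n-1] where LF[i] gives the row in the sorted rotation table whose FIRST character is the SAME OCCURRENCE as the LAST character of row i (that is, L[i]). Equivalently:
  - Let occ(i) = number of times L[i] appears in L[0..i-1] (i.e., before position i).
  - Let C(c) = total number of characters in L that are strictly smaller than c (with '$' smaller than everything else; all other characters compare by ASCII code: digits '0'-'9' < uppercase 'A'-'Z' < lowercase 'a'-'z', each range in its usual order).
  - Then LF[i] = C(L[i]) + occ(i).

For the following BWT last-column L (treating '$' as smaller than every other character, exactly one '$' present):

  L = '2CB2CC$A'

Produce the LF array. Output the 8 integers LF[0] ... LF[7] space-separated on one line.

Char counts: '$':1, '2':2, 'A':1, 'B':1, 'C':3
C (first-col start): C('$')=0, C('2')=1, C('A')=3, C('B')=4, C('C')=5
L[0]='2': occ=0, LF[0]=C('2')+0=1+0=1
L[1]='C': occ=0, LF[1]=C('C')+0=5+0=5
L[2]='B': occ=0, LF[2]=C('B')+0=4+0=4
L[3]='2': occ=1, LF[3]=C('2')+1=1+1=2
L[4]='C': occ=1, LF[4]=C('C')+1=5+1=6
L[5]='C': occ=2, LF[5]=C('C')+2=5+2=7
L[6]='$': occ=0, LF[6]=C('$')+0=0+0=0
L[7]='A': occ=0, LF[7]=C('A')+0=3+0=3

Answer: 1 5 4 2 6 7 0 3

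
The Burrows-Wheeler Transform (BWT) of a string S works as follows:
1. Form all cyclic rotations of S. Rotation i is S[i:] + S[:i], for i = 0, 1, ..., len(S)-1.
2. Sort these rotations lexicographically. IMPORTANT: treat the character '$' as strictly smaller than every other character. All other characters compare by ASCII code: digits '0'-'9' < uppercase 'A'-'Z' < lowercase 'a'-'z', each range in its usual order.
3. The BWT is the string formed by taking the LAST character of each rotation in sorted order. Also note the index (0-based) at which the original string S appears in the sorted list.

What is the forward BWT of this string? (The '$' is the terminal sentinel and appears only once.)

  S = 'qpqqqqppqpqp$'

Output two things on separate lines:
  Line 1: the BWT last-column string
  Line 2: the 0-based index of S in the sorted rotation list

All 13 rotations (rotation i = S[i:]+S[:i]):
  rot[0] = qpqqqqppqpqp$
  rot[1] = pqqqqppqpqp$q
  rot[2] = qqqqppqpqp$qp
  rot[3] = qqqppqpqp$qpq
  rot[4] = qqppqpqp$qpqq
  rot[5] = qppqpqp$qpqqq
  rot[6] = ppqpqp$qpqqqq
  rot[7] = pqpqp$qpqqqqp
  rot[8] = qpqp$qpqqqqpp
  rot[9] = pqp$qpqqqqppq
  rot[10] = qp$qpqqqqppqp
  rot[11] = p$qpqqqqppqpq
  rot[12] = $qpqqqqppqpqp
Sorted (with $ < everything):
  sorted[0] = $qpqqqqppqpqp  (last char: 'p')
  sorted[1] = p$qpqqqqppqpq  (last char: 'q')
  sorted[2] = ppqpqp$qpqqqq  (last char: 'q')
  sorted[3] = pqp$qpqqqqppq  (last char: 'q')
  sorted[4] = pqpqp$qpqqqqp  (last char: 'p')
  sorted[5] = pqqqqppqpqp$q  (last char: 'q')
  sorted[6] = qp$qpqqqqppqp  (last char: 'p')
  sorted[7] = qppqpqp$qpqqq  (last char: 'q')
  sorted[8] = qpqp$qpqqqqpp  (last char: 'p')
  sorted[9] = qpqqqqppqpqp$  (last char: '$')
  sorted[10] = qqppqpqp$qpqq  (last char: 'q')
  sorted[11] = qqqppqpqp$qpq  (last char: 'q')
  sorted[12] = qqqqppqpqp$qp  (last char: 'p')
Last column: pqqqpqpqp$qqp
Original string S is at sorted index 9

Answer: pqqqpqpqp$qqp
9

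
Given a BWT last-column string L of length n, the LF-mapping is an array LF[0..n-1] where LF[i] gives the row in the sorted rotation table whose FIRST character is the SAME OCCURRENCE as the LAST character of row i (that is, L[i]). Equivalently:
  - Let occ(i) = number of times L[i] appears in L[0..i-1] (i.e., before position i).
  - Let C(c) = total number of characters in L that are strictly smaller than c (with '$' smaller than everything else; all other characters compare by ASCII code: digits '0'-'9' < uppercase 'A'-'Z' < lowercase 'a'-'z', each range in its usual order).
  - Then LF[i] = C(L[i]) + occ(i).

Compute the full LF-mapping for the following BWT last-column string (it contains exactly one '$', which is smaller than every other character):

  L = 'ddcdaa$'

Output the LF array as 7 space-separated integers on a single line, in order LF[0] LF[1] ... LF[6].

Answer: 4 5 3 6 1 2 0

Derivation:
Char counts: '$':1, 'a':2, 'c':1, 'd':3
C (first-col start): C('$')=0, C('a')=1, C('c')=3, C('d')=4
L[0]='d': occ=0, LF[0]=C('d')+0=4+0=4
L[1]='d': occ=1, LF[1]=C('d')+1=4+1=5
L[2]='c': occ=0, LF[2]=C('c')+0=3+0=3
L[3]='d': occ=2, LF[3]=C('d')+2=4+2=6
L[4]='a': occ=0, LF[4]=C('a')+0=1+0=1
L[5]='a': occ=1, LF[5]=C('a')+1=1+1=2
L[6]='$': occ=0, LF[6]=C('$')+0=0+0=0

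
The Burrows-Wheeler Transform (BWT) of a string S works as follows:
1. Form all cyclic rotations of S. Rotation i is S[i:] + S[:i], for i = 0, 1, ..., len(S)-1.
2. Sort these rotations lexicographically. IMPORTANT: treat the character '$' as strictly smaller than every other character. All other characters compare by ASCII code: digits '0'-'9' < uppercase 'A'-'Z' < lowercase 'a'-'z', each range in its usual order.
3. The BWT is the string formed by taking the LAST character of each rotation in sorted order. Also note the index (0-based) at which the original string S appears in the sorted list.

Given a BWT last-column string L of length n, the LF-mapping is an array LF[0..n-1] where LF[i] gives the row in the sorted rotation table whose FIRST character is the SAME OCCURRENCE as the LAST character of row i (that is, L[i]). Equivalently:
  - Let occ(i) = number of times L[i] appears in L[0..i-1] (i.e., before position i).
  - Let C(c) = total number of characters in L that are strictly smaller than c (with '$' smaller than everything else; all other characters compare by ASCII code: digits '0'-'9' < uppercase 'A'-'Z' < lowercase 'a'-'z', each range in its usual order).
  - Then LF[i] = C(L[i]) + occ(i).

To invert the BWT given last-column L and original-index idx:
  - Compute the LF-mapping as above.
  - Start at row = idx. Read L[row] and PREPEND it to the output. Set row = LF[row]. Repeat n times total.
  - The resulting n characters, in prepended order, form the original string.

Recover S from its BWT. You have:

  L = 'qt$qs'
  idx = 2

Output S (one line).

LF mapping: 1 4 0 2 3
Walk LF starting at row 2, prepending L[row]:
  step 1: row=2, L[2]='$', prepend. Next row=LF[2]=0
  step 2: row=0, L[0]='q', prepend. Next row=LF[0]=1
  step 3: row=1, L[1]='t', prepend. Next row=LF[1]=4
  step 4: row=4, L[4]='s', prepend. Next row=LF[4]=3
  step 5: row=3, L[3]='q', prepend. Next row=LF[3]=2
Reversed output: qstq$

Answer: qstq$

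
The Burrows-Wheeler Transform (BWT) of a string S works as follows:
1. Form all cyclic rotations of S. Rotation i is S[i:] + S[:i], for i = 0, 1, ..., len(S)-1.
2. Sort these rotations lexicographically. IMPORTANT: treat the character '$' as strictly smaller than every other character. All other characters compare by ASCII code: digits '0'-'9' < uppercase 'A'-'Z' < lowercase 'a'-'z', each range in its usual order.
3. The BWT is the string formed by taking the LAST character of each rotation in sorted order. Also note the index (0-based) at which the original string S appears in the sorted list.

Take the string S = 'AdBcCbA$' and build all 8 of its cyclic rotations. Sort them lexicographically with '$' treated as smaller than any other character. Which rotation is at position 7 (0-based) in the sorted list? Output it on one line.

All 8 rotations (rotation i = S[i:]+S[:i]):
  rot[0] = AdBcCbA$
  rot[1] = dBcCbA$A
  rot[2] = BcCbA$Ad
  rot[3] = cCbA$AdB
  rot[4] = CbA$AdBc
  rot[5] = bA$AdBcC
  rot[6] = A$AdBcCb
  rot[7] = $AdBcCbA
Sorted (with $ < everything):
  sorted[0] = $AdBcCbA
  sorted[1] = A$AdBcCb
  sorted[2] = AdBcCbA$
  sorted[3] = BcCbA$Ad
  sorted[4] = CbA$AdBc
  sorted[5] = bA$AdBcC
  sorted[6] = cCbA$AdB
  sorted[7] = dBcCbA$A
sorted[7] = dBcCbA$A

Answer: dBcCbA$A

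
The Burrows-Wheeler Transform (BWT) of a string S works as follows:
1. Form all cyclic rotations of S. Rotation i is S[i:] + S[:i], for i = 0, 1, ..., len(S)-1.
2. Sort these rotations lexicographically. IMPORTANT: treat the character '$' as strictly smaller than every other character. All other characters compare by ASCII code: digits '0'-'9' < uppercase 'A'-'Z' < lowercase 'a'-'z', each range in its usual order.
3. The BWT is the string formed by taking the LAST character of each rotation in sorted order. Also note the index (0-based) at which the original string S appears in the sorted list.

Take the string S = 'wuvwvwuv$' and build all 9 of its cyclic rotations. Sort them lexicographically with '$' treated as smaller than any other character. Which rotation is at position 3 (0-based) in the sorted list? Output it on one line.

All 9 rotations (rotation i = S[i:]+S[:i]):
  rot[0] = wuvwvwuv$
  rot[1] = uvwvwuv$w
  rot[2] = vwvwuv$wu
  rot[3] = wvwuv$wuv
  rot[4] = vwuv$wuvw
  rot[5] = wuv$wuvwv
  rot[6] = uv$wuvwvw
  rot[7] = v$wuvwvwu
  rot[8] = $wuvwvwuv
Sorted (with $ < everything):
  sorted[0] = $wuvwvwuv
  sorted[1] = uv$wuvwvw
  sorted[2] = uvwvwuv$w
  sorted[3] = v$wuvwvwu
  sorted[4] = vwuv$wuvw
  sorted[5] = vwvwuv$wu
  sorted[6] = wuv$wuvwv
  sorted[7] = wuvwvwuv$
  sorted[8] = wvwuv$wuv
sorted[3] = v$wuvwvwu

Answer: v$wuvwvwu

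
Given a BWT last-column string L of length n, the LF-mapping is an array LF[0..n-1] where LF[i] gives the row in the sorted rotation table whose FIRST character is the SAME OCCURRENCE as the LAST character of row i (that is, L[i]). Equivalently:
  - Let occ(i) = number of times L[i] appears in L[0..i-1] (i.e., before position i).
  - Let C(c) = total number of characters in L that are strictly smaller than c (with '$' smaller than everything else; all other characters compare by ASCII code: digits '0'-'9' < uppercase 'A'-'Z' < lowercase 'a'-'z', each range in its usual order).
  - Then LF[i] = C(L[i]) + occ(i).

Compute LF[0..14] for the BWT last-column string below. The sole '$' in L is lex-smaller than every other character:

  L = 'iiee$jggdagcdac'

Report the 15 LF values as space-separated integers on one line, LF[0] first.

Char counts: '$':1, 'a':2, 'c':2, 'd':2, 'e':2, 'g':3, 'i':2, 'j':1
C (first-col start): C('$')=0, C('a')=1, C('c')=3, C('d')=5, C('e')=7, C('g')=9, C('i')=12, C('j')=14
L[0]='i': occ=0, LF[0]=C('i')+0=12+0=12
L[1]='i': occ=1, LF[1]=C('i')+1=12+1=13
L[2]='e': occ=0, LF[2]=C('e')+0=7+0=7
L[3]='e': occ=1, LF[3]=C('e')+1=7+1=8
L[4]='$': occ=0, LF[4]=C('$')+0=0+0=0
L[5]='j': occ=0, LF[5]=C('j')+0=14+0=14
L[6]='g': occ=0, LF[6]=C('g')+0=9+0=9
L[7]='g': occ=1, LF[7]=C('g')+1=9+1=10
L[8]='d': occ=0, LF[8]=C('d')+0=5+0=5
L[9]='a': occ=0, LF[9]=C('a')+0=1+0=1
L[10]='g': occ=2, LF[10]=C('g')+2=9+2=11
L[11]='c': occ=0, LF[11]=C('c')+0=3+0=3
L[12]='d': occ=1, LF[12]=C('d')+1=5+1=6
L[13]='a': occ=1, LF[13]=C('a')+1=1+1=2
L[14]='c': occ=1, LF[14]=C('c')+1=3+1=4

Answer: 12 13 7 8 0 14 9 10 5 1 11 3 6 2 4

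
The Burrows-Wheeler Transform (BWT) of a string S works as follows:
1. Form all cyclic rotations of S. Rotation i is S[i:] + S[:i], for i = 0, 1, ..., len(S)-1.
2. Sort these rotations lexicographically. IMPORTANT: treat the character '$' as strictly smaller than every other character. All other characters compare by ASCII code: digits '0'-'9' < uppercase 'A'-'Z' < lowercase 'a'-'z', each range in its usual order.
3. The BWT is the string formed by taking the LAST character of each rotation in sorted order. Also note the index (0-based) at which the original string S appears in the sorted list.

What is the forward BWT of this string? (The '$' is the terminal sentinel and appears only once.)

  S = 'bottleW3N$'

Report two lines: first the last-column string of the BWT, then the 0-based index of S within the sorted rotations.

All 10 rotations (rotation i = S[i:]+S[:i]):
  rot[0] = bottleW3N$
  rot[1] = ottleW3N$b
  rot[2] = ttleW3N$bo
  rot[3] = tleW3N$bot
  rot[4] = leW3N$bott
  rot[5] = eW3N$bottl
  rot[6] = W3N$bottle
  rot[7] = 3N$bottleW
  rot[8] = N$bottleW3
  rot[9] = $bottleW3N
Sorted (with $ < everything):
  sorted[0] = $bottleW3N  (last char: 'N')
  sorted[1] = 3N$bottleW  (last char: 'W')
  sorted[2] = N$bottleW3  (last char: '3')
  sorted[3] = W3N$bottle  (last char: 'e')
  sorted[4] = bottleW3N$  (last char: '$')
  sorted[5] = eW3N$bottl  (last char: 'l')
  sorted[6] = leW3N$bott  (last char: 't')
  sorted[7] = ottleW3N$b  (last char: 'b')
  sorted[8] = tleW3N$bot  (last char: 't')
  sorted[9] = ttleW3N$bo  (last char: 'o')
Last column: NW3e$ltbto
Original string S is at sorted index 4

Answer: NW3e$ltbto
4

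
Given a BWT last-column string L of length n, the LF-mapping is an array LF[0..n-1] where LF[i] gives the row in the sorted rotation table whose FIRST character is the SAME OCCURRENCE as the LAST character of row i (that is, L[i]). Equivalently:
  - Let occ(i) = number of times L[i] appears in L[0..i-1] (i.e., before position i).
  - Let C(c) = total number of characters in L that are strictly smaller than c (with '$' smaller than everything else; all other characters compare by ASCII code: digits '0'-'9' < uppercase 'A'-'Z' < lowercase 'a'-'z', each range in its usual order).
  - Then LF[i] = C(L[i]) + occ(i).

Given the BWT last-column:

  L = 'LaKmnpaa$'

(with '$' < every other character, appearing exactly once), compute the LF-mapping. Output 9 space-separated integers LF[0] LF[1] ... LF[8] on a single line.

Char counts: '$':1, 'K':1, 'L':1, 'a':3, 'm':1, 'n':1, 'p':1
C (first-col start): C('$')=0, C('K')=1, C('L')=2, C('a')=3, C('m')=6, C('n')=7, C('p')=8
L[0]='L': occ=0, LF[0]=C('L')+0=2+0=2
L[1]='a': occ=0, LF[1]=C('a')+0=3+0=3
L[2]='K': occ=0, LF[2]=C('K')+0=1+0=1
L[3]='m': occ=0, LF[3]=C('m')+0=6+0=6
L[4]='n': occ=0, LF[4]=C('n')+0=7+0=7
L[5]='p': occ=0, LF[5]=C('p')+0=8+0=8
L[6]='a': occ=1, LF[6]=C('a')+1=3+1=4
L[7]='a': occ=2, LF[7]=C('a')+2=3+2=5
L[8]='$': occ=0, LF[8]=C('$')+0=0+0=0

Answer: 2 3 1 6 7 8 4 5 0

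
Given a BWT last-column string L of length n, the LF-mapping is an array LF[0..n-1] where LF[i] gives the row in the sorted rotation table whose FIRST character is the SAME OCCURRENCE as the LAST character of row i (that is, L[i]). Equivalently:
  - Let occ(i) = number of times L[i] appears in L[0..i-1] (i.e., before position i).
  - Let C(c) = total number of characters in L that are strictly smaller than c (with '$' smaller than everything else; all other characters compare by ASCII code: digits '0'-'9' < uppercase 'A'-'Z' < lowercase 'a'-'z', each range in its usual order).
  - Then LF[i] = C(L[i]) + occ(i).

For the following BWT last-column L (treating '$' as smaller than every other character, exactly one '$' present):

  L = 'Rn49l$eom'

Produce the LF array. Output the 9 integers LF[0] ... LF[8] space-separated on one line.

Answer: 3 7 1 2 5 0 4 8 6

Derivation:
Char counts: '$':1, '4':1, '9':1, 'R':1, 'e':1, 'l':1, 'm':1, 'n':1, 'o':1
C (first-col start): C('$')=0, C('4')=1, C('9')=2, C('R')=3, C('e')=4, C('l')=5, C('m')=6, C('n')=7, C('o')=8
L[0]='R': occ=0, LF[0]=C('R')+0=3+0=3
L[1]='n': occ=0, LF[1]=C('n')+0=7+0=7
L[2]='4': occ=0, LF[2]=C('4')+0=1+0=1
L[3]='9': occ=0, LF[3]=C('9')+0=2+0=2
L[4]='l': occ=0, LF[4]=C('l')+0=5+0=5
L[5]='$': occ=0, LF[5]=C('$')+0=0+0=0
L[6]='e': occ=0, LF[6]=C('e')+0=4+0=4
L[7]='o': occ=0, LF[7]=C('o')+0=8+0=8
L[8]='m': occ=0, LF[8]=C('m')+0=6+0=6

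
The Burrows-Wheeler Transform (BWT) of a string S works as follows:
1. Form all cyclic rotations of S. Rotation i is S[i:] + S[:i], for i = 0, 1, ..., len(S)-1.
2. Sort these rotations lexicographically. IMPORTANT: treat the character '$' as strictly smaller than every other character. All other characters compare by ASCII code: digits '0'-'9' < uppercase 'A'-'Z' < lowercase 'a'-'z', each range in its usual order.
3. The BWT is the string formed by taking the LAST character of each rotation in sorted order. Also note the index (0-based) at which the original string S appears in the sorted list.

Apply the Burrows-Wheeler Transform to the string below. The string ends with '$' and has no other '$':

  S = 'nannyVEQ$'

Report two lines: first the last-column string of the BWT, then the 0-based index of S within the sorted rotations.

All 9 rotations (rotation i = S[i:]+S[:i]):
  rot[0] = nannyVEQ$
  rot[1] = annyVEQ$n
  rot[2] = nnyVEQ$na
  rot[3] = nyVEQ$nan
  rot[4] = yVEQ$nann
  rot[5] = VEQ$nanny
  rot[6] = EQ$nannyV
  rot[7] = Q$nannyVE
  rot[8] = $nannyVEQ
Sorted (with $ < everything):
  sorted[0] = $nannyVEQ  (last char: 'Q')
  sorted[1] = EQ$nannyV  (last char: 'V')
  sorted[2] = Q$nannyVE  (last char: 'E')
  sorted[3] = VEQ$nanny  (last char: 'y')
  sorted[4] = annyVEQ$n  (last char: 'n')
  sorted[5] = nannyVEQ$  (last char: '$')
  sorted[6] = nnyVEQ$na  (last char: 'a')
  sorted[7] = nyVEQ$nan  (last char: 'n')
  sorted[8] = yVEQ$nann  (last char: 'n')
Last column: QVEyn$ann
Original string S is at sorted index 5

Answer: QVEyn$ann
5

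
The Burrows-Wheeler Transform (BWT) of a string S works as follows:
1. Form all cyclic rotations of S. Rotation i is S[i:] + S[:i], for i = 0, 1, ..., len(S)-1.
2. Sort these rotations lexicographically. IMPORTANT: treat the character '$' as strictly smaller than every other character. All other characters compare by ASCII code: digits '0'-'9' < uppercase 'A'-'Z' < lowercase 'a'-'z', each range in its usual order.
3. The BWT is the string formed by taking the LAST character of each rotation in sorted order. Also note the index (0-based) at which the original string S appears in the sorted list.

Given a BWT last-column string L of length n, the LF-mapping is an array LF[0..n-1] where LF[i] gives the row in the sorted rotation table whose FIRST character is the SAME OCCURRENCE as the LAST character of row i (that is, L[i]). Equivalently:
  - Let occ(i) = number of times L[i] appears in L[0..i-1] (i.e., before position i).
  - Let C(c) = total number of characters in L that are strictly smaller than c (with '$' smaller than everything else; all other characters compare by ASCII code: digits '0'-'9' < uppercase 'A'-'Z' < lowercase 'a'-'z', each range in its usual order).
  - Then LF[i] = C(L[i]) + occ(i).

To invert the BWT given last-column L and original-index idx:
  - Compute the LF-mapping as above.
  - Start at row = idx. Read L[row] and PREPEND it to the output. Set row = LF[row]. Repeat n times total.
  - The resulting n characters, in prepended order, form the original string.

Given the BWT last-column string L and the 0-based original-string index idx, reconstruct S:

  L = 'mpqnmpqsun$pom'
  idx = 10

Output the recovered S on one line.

LF mapping: 1 7 10 4 2 8 11 12 13 5 0 9 6 3
Walk LF starting at row 10, prepending L[row]:
  step 1: row=10, L[10]='$', prepend. Next row=LF[10]=0
  step 2: row=0, L[0]='m', prepend. Next row=LF[0]=1
  step 3: row=1, L[1]='p', prepend. Next row=LF[1]=7
  step 4: row=7, L[7]='s', prepend. Next row=LF[7]=12
  step 5: row=12, L[12]='o', prepend. Next row=LF[12]=6
  step 6: row=6, L[6]='q', prepend. Next row=LF[6]=11
  step 7: row=11, L[11]='p', prepend. Next row=LF[11]=9
  step 8: row=9, L[9]='n', prepend. Next row=LF[9]=5
  step 9: row=5, L[5]='p', prepend. Next row=LF[5]=8
  step 10: row=8, L[8]='u', prepend. Next row=LF[8]=13
  step 11: row=13, L[13]='m', prepend. Next row=LF[13]=3
  step 12: row=3, L[3]='n', prepend. Next row=LF[3]=4
  step 13: row=4, L[4]='m', prepend. Next row=LF[4]=2
  step 14: row=2, L[2]='q', prepend. Next row=LF[2]=10
Reversed output: qmnmupnpqospm$

Answer: qmnmupnpqospm$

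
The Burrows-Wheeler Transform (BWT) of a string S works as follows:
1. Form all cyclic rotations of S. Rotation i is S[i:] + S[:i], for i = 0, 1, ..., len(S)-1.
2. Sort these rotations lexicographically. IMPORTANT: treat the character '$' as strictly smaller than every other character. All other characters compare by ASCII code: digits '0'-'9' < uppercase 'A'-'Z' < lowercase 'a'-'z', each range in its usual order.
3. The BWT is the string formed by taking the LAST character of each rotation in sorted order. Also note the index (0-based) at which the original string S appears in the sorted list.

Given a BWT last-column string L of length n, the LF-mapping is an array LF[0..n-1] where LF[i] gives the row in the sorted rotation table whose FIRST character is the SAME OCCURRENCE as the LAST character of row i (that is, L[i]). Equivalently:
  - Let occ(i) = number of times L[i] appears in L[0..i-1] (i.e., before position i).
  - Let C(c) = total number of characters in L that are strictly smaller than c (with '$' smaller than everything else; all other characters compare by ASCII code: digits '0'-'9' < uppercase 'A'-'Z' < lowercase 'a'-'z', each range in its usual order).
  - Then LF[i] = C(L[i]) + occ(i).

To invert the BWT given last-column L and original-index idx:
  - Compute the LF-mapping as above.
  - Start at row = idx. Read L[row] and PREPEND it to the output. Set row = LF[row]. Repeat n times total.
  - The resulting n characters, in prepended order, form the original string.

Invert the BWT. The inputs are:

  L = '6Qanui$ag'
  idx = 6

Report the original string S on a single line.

Answer: iguanaQ6$

Derivation:
LF mapping: 1 2 3 7 8 6 0 4 5
Walk LF starting at row 6, prepending L[row]:
  step 1: row=6, L[6]='$', prepend. Next row=LF[6]=0
  step 2: row=0, L[0]='6', prepend. Next row=LF[0]=1
  step 3: row=1, L[1]='Q', prepend. Next row=LF[1]=2
  step 4: row=2, L[2]='a', prepend. Next row=LF[2]=3
  step 5: row=3, L[3]='n', prepend. Next row=LF[3]=7
  step 6: row=7, L[7]='a', prepend. Next row=LF[7]=4
  step 7: row=4, L[4]='u', prepend. Next row=LF[4]=8
  step 8: row=8, L[8]='g', prepend. Next row=LF[8]=5
  step 9: row=5, L[5]='i', prepend. Next row=LF[5]=6
Reversed output: iguanaQ6$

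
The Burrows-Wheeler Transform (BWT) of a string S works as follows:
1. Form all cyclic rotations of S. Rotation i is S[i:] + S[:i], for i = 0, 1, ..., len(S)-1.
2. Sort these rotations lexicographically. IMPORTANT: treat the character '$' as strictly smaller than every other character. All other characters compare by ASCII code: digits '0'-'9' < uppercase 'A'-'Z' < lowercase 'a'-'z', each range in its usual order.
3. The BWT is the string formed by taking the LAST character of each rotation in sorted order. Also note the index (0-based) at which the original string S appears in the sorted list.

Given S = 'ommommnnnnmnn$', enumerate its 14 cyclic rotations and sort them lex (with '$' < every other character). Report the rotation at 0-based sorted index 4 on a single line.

Answer: mnnnnmnn$ommom

Derivation:
All 14 rotations (rotation i = S[i:]+S[:i]):
  rot[0] = ommommnnnnmnn$
  rot[1] = mmommnnnnmnn$o
  rot[2] = mommnnnnmnn$om
  rot[3] = ommnnnnmnn$omm
  rot[4] = mmnnnnmnn$ommo
  rot[5] = mnnnnmnn$ommom
  rot[6] = nnnnmnn$ommomm
  rot[7] = nnnmnn$ommommn
  rot[8] = nnmnn$ommommnn
  rot[9] = nmnn$ommommnnn
  rot[10] = mnn$ommommnnnn
  rot[11] = nn$ommommnnnnm
  rot[12] = n$ommommnnnnmn
  rot[13] = $ommommnnnnmnn
Sorted (with $ < everything):
  sorted[0] = $ommommnnnnmnn
  sorted[1] = mmnnnnmnn$ommo
  sorted[2] = mmommnnnnmnn$o
  sorted[3] = mnn$ommommnnnn
  sorted[4] = mnnnnmnn$ommom
  sorted[5] = mommnnnnmnn$om
  sorted[6] = n$ommommnnnnmn
  sorted[7] = nmnn$ommommnnn
  sorted[8] = nn$ommommnnnnm
  sorted[9] = nnmnn$ommommnn
  sorted[10] = nnnmnn$ommommn
  sorted[11] = nnnnmnn$ommomm
  sorted[12] = ommnnnnmnn$omm
  sorted[13] = ommommnnnnmnn$
sorted[4] = mnnnnmnn$ommom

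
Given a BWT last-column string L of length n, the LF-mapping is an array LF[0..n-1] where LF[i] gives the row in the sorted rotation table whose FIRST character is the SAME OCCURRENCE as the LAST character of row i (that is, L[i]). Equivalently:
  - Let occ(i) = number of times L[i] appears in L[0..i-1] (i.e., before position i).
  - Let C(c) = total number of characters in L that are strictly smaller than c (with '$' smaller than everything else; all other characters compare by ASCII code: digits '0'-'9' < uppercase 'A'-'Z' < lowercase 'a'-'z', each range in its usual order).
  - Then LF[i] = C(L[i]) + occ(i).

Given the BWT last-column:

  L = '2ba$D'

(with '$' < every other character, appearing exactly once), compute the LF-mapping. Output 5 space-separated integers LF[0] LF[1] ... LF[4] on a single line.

Answer: 1 4 3 0 2

Derivation:
Char counts: '$':1, '2':1, 'D':1, 'a':1, 'b':1
C (first-col start): C('$')=0, C('2')=1, C('D')=2, C('a')=3, C('b')=4
L[0]='2': occ=0, LF[0]=C('2')+0=1+0=1
L[1]='b': occ=0, LF[1]=C('b')+0=4+0=4
L[2]='a': occ=0, LF[2]=C('a')+0=3+0=3
L[3]='$': occ=0, LF[3]=C('$')+0=0+0=0
L[4]='D': occ=0, LF[4]=C('D')+0=2+0=2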